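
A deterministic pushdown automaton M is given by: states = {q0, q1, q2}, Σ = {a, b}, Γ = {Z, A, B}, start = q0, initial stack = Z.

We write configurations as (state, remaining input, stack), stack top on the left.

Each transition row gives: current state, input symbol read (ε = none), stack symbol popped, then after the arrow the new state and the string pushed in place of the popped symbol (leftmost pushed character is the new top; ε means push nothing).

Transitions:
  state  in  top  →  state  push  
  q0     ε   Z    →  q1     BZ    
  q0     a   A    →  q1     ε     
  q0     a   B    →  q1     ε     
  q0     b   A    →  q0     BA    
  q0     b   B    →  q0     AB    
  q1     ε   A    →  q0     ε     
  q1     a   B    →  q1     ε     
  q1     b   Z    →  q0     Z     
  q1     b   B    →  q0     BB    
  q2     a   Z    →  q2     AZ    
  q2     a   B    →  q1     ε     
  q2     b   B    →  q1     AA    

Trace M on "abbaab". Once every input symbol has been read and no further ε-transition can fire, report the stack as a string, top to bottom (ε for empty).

(q0, abbaab, Z)
  ε-move, top Z: go to q1, push BZ → (q1, abbaab, BZ)
  read a, top B: go to q1, push ε → (q1, bbaab, Z)
  read b, top Z: go to q0, push Z → (q0, baab, Z)
  ε-move, top Z: go to q1, push BZ → (q1, baab, BZ)
  read b, top B: go to q0, push BB → (q0, aab, BBZ)
  read a, top B: go to q1, push ε → (q1, ab, BZ)
  read a, top B: go to q1, push ε → (q1, b, Z)
  read b, top Z: go to q0, push Z → (q0, ε, Z)
  ε-move, top Z: go to q1, push BZ → (q1, ε, BZ)
All input consumed in state q1 with stack BZ.

BZ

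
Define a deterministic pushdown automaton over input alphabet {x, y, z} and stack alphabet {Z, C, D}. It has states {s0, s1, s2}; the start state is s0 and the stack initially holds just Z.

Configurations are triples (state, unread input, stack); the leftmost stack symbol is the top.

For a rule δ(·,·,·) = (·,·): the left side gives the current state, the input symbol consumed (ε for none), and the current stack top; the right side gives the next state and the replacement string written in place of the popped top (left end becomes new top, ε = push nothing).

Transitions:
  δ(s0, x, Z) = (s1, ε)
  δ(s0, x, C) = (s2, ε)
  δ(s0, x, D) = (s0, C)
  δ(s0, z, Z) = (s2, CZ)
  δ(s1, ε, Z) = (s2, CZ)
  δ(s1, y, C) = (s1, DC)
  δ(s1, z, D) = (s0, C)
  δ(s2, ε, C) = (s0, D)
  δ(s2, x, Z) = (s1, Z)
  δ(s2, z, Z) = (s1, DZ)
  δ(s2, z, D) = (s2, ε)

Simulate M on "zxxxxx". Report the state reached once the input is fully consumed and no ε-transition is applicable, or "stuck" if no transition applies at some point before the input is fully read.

s2

(s0, zxxxxx, Z)
  read z, top Z: go to s2, push CZ → (s2, xxxxx, CZ)
  ε-move, top C: go to s0, push D → (s0, xxxxx, DZ)
  read x, top D: go to s0, push C → (s0, xxxx, CZ)
  read x, top C: go to s2, push ε → (s2, xxx, Z)
  read x, top Z: go to s1, push Z → (s1, xx, Z)
  ε-move, top Z: go to s2, push CZ → (s2, xx, CZ)
  ε-move, top C: go to s0, push D → (s0, xx, DZ)
  read x, top D: go to s0, push C → (s0, x, CZ)
  read x, top C: go to s2, push ε → (s2, ε, Z)
All input consumed; M is in state s2.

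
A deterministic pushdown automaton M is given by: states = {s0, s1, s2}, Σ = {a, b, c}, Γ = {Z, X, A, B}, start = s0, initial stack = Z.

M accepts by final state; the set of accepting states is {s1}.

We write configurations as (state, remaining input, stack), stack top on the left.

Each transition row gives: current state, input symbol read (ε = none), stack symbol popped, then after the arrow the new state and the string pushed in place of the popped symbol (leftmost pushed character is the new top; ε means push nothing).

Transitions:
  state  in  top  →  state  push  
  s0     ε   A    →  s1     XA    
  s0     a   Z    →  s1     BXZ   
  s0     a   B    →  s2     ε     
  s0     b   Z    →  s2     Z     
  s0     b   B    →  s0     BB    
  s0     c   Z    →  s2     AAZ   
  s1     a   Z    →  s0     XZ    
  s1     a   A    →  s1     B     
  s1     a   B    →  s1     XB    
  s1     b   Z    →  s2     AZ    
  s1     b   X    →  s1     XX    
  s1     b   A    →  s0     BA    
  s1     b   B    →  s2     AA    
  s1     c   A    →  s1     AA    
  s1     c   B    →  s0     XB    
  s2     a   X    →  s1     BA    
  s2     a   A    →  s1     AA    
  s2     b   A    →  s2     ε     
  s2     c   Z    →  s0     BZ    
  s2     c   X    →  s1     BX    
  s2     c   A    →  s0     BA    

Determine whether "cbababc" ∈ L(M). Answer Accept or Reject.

(s0, cbababc, Z)
  read c, top Z: go to s2, push AAZ → (s2, bababc, AAZ)
  read b, top A: go to s2, push ε → (s2, ababc, AZ)
  read a, top A: go to s1, push AA → (s1, babc, AAZ)
  read b, top A: go to s0, push BA → (s0, abc, BAAZ)
  read a, top B: go to s2, push ε → (s2, bc, AAZ)
  read b, top A: go to s2, push ε → (s2, c, AZ)
  read c, top A: go to s0, push BA → (s0, ε, BAZ)
All input consumed; state s0 ∉ F and no further ε-move applies.

Reject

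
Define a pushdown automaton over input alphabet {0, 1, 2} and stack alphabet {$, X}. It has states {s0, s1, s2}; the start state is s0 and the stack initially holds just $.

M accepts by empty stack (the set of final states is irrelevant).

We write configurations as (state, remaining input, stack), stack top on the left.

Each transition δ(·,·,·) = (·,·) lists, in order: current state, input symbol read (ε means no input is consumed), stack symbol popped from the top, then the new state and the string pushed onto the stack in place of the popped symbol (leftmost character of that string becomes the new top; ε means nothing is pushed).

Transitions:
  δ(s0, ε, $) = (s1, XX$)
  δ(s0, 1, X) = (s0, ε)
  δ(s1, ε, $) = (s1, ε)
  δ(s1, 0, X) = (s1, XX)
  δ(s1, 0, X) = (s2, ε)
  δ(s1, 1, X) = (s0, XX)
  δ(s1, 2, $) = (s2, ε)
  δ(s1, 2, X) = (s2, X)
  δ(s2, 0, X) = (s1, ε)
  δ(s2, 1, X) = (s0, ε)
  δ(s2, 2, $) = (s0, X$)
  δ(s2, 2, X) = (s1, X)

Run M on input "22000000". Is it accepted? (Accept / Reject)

Accept

One accepting computation: (s0, 22000000, $) ⊢ (s1, 22000000, XX$) ⊢ (s2, 2000000, XX$) ⊢ (s1, 000000, XX$) ⊢ (s1, 00000, XXX$) ⊢ (s1, 0000, XXXX$) ⊢ (s2, 000, XXX$) ⊢ (s1, 00, XX$) ⊢ (s2, 0, X$) ⊢ (s1, ε, $) ⊢ (s1, ε, ε)
All input consumed and the stack is empty.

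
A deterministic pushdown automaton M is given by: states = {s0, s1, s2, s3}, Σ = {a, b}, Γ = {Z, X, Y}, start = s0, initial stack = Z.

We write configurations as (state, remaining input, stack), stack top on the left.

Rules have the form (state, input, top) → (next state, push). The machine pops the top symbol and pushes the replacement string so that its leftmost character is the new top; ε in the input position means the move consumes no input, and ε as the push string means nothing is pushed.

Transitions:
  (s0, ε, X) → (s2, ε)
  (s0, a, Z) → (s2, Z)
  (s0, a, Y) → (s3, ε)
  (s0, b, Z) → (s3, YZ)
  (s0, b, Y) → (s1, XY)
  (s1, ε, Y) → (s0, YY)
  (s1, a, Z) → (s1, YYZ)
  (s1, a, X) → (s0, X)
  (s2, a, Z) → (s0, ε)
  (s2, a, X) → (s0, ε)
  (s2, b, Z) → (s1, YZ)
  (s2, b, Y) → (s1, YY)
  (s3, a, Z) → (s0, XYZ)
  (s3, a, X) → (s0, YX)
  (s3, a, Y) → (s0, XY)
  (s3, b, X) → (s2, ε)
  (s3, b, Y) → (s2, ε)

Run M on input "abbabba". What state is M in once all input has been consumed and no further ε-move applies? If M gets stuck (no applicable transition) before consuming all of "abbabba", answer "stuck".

(s0, abbabba, Z)
  read a, top Z: go to s2, push Z → (s2, bbabba, Z)
  read b, top Z: go to s1, push YZ → (s1, babba, YZ)
  ε-move, top Y: go to s0, push YY → (s0, babba, YYZ)
  read b, top Y: go to s1, push XY → (s1, abba, XYYZ)
  read a, top X: go to s0, push X → (s0, bba, XYYZ)
  ε-move, top X: go to s2, push ε → (s2, bba, YYZ)
  read b, top Y: go to s1, push YY → (s1, ba, YYYZ)
  ε-move, top Y: go to s0, push YY → (s0, ba, YYYYZ)
  read b, top Y: go to s1, push XY → (s1, a, XYYYYZ)
  read a, top X: go to s0, push X → (s0, ε, XYYYYZ)
  ε-move, top X: go to s2, push ε → (s2, ε, YYYYZ)
All input consumed; M is in state s2.

s2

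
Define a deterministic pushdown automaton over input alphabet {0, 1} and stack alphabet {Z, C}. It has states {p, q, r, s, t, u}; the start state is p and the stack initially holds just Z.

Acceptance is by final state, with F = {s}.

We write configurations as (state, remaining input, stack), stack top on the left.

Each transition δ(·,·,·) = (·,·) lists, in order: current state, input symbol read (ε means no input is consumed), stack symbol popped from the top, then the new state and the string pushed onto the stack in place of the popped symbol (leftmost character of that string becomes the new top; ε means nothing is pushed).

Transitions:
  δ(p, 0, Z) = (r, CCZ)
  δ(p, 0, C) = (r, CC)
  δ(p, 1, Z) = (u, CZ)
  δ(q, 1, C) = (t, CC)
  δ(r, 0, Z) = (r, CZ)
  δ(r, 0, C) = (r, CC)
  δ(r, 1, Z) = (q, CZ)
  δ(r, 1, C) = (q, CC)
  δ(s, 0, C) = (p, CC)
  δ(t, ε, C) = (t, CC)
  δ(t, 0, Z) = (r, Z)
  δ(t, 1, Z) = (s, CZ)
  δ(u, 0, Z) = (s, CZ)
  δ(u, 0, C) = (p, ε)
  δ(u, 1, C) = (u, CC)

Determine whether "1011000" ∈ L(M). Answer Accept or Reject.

(p, 1011000, Z) ⊢ (u, 011000, CZ) ⊢ (p, 11000, Z) ⊢ (u, 1000, CZ) ⊢ (u, 000, CCZ) ⊢ (p, 00, CZ) ⊢ (r, 0, CCZ) ⊢ (r, ε, CCCZ)
All input consumed; state r ∉ F and no further ε-move applies.

Reject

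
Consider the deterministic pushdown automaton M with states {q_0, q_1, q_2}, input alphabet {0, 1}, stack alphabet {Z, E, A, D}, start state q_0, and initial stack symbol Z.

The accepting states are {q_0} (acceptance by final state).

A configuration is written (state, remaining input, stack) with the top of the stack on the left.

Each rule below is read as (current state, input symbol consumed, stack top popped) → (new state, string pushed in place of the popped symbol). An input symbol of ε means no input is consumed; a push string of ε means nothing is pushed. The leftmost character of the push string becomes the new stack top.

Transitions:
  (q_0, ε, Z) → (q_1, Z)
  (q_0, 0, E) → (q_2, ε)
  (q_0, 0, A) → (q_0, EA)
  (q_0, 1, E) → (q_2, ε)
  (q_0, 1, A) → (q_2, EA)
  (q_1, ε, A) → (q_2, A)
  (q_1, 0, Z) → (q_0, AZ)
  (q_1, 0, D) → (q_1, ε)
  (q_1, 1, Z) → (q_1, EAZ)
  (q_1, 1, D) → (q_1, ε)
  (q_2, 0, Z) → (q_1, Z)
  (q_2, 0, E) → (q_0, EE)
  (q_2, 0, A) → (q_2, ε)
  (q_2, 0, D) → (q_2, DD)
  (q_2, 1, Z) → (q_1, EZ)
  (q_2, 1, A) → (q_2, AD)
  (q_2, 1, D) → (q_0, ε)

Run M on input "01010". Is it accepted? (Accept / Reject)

(q_0, 01010, Z) ⊢ (q_1, 01010, Z) ⊢ (q_0, 1010, AZ) ⊢ (q_2, 010, EAZ) ⊢ (q_0, 10, EEAZ) ⊢ (q_2, 0, EAZ) ⊢ (q_0, ε, EEAZ)
All input consumed; state q_0 ∈ F.

Accept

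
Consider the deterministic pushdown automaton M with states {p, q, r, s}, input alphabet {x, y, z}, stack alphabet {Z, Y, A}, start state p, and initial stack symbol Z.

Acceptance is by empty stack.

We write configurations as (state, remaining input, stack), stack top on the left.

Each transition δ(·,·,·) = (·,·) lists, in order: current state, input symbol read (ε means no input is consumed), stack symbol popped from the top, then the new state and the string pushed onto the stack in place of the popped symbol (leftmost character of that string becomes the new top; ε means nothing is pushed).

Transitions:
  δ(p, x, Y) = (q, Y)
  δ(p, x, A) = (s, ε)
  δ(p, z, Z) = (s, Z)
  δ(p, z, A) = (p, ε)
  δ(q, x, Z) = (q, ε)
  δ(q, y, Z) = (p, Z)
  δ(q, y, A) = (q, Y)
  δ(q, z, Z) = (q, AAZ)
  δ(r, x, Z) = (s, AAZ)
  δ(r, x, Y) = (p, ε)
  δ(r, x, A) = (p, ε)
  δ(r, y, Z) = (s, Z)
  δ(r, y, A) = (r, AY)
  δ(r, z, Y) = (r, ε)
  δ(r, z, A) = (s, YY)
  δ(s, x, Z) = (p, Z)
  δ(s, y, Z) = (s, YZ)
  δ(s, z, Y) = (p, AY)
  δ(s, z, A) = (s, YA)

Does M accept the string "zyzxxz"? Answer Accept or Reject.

(p, zyzxxz, Z) ⊢ (s, yzxxz, Z) ⊢ (s, zxxz, YZ) ⊢ (p, xxz, AYZ) ⊢ (s, xz, YZ)
No transition applies at (s, xz, YZ); input not fully consumed.

Reject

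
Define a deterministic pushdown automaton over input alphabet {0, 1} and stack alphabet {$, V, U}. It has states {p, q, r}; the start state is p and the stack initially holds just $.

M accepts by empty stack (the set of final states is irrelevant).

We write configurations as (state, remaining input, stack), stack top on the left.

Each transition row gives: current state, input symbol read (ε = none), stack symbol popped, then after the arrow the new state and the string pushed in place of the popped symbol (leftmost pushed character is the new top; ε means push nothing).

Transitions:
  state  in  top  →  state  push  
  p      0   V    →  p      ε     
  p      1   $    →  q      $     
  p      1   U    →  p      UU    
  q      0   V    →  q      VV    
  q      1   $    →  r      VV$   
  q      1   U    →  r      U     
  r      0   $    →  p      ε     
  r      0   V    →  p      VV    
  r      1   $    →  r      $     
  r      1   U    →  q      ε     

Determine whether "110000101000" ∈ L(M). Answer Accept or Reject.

Reject

(p, 110000101000, $)
  read 1, top $: go to q, push $ → (q, 10000101000, $)
  read 1, top $: go to r, push VV$ → (r, 0000101000, VV$)
  read 0, top V: go to p, push VV → (p, 000101000, VVV$)
  read 0, top V: go to p, push ε → (p, 00101000, VV$)
  read 0, top V: go to p, push ε → (p, 0101000, V$)
  read 0, top V: go to p, push ε → (p, 101000, $)
  read 1, top $: go to q, push $ → (q, 01000, $)
No transition applies at (q, 01000, $); input not fully consumed.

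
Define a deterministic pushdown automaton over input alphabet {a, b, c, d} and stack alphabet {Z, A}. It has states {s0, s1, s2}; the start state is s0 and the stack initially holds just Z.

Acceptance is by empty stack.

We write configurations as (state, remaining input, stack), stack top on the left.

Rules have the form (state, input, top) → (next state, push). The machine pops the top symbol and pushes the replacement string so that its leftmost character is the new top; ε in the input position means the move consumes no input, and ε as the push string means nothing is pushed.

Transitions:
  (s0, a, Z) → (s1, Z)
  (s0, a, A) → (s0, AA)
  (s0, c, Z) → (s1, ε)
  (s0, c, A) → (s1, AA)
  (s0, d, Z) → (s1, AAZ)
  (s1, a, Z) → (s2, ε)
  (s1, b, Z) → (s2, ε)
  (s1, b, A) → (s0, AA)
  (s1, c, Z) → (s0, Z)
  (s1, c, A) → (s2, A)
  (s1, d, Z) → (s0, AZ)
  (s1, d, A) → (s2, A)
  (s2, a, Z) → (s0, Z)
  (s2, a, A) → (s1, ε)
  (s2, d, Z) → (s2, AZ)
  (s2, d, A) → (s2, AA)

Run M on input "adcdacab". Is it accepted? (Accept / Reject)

Accept

(s0, adcdacab, Z) ⊢ (s1, dcdacab, Z) ⊢ (s0, cdacab, AZ) ⊢ (s1, dacab, AAZ) ⊢ (s2, acab, AAZ) ⊢ (s1, cab, AZ) ⊢ (s2, ab, AZ) ⊢ (s1, b, Z) ⊢ (s2, ε, ε)
All input consumed and the stack is empty.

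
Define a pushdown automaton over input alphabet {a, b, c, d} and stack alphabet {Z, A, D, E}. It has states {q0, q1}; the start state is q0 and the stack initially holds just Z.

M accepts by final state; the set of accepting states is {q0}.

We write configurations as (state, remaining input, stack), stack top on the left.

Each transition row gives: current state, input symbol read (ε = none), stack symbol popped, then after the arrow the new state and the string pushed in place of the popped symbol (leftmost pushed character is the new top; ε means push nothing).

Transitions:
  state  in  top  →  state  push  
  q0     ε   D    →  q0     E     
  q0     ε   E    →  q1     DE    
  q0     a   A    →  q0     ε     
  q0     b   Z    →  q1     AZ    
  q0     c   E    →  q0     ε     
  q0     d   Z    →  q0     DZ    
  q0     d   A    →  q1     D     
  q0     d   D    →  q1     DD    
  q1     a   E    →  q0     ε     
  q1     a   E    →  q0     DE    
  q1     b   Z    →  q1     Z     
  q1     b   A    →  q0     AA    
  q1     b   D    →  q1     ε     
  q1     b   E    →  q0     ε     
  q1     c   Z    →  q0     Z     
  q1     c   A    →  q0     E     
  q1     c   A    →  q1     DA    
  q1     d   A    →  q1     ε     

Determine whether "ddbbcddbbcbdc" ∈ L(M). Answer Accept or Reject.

One accepting computation: (q0, ddbbcddbbcbdc, Z) ⊢ (q0, dbbcddbbcbdc, DZ) ⊢ (q1, bbcddbbcbdc, DDZ) ⊢ (q1, bcddbbcbdc, DZ) ⊢ (q1, cddbbcbdc, Z) ⊢ (q0, ddbbcbdc, Z) ⊢ (q0, dbbcbdc, DZ) ⊢ (q1, bbcbdc, DDZ) ⊢ (q1, bcbdc, DZ) ⊢ (q1, cbdc, Z) ⊢ (q0, bdc, Z) ⊢ (q1, dc, AZ) ⊢ (q1, c, Z) ⊢ (q0, ε, Z)
All input consumed and state q0 ∈ F.

Accept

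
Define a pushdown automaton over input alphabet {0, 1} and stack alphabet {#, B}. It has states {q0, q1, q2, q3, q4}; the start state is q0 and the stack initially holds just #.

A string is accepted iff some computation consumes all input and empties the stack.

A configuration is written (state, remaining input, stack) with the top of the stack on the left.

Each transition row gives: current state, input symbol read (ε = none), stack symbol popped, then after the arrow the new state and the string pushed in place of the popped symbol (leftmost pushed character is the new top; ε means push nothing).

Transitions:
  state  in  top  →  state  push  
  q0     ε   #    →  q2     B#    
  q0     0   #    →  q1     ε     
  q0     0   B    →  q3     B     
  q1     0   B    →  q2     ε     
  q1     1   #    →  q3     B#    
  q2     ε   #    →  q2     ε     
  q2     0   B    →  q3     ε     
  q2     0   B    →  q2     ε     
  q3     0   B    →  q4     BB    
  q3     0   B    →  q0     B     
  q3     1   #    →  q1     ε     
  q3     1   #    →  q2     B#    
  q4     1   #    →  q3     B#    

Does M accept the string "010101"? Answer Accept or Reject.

Accept

One accepting computation: (q0, 010101, #) ⊢ (q2, 010101, B#) ⊢ (q3, 10101, #) ⊢ (q2, 0101, B#) ⊢ (q3, 101, #) ⊢ (q2, 01, B#) ⊢ (q3, 1, #) ⊢ (q1, ε, ε)
All input consumed and the stack is empty.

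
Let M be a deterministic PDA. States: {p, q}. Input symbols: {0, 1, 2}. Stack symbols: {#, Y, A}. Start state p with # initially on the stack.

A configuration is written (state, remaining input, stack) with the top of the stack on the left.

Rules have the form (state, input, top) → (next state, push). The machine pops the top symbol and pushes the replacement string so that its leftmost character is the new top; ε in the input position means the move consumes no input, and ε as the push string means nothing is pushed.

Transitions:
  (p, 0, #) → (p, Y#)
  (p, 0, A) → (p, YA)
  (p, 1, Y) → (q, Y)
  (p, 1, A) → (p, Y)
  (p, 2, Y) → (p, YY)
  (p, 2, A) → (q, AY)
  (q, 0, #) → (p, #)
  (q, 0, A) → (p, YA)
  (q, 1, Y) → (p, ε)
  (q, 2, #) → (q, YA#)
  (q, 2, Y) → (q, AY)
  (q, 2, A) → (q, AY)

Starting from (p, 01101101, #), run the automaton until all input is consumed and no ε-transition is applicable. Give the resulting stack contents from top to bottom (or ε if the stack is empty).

(p, 01101101, #)
  read 0, top #: go to p, push Y# → (p, 1101101, Y#)
  read 1, top Y: go to q, push Y → (q, 101101, Y#)
  read 1, top Y: go to p, push ε → (p, 01101, #)
  read 0, top #: go to p, push Y# → (p, 1101, Y#)
  read 1, top Y: go to q, push Y → (q, 101, Y#)
  read 1, top Y: go to p, push ε → (p, 01, #)
  read 0, top #: go to p, push Y# → (p, 1, Y#)
  read 1, top Y: go to q, push Y → (q, ε, Y#)
All input consumed in state q with stack Y#.

Y#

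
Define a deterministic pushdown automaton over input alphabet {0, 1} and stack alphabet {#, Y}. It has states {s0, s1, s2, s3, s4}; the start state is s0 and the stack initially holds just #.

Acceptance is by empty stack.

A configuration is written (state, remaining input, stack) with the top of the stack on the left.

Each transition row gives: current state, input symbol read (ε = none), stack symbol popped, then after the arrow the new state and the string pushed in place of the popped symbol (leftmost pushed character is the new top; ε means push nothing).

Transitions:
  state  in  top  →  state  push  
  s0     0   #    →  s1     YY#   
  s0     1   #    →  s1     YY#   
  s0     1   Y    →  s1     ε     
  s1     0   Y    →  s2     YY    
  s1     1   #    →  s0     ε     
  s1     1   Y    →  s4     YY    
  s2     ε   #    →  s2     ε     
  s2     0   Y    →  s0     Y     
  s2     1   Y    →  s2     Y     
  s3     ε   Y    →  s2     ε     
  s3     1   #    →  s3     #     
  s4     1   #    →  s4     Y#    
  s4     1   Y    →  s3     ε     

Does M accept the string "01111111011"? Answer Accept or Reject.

Accept

(s0, 01111111011, #)
  read 0, top #: go to s1, push YY# → (s1, 1111111011, YY#)
  read 1, top Y: go to s4, push YY → (s4, 111111011, YYY#)
  read 1, top Y: go to s3, push ε → (s3, 11111011, YY#)
  ε-move, top Y: go to s2, push ε → (s2, 11111011, Y#)
  read 1, top Y: go to s2, push Y → (s2, 1111011, Y#)
  read 1, top Y: go to s2, push Y → (s2, 111011, Y#)
  read 1, top Y: go to s2, push Y → (s2, 11011, Y#)
  read 1, top Y: go to s2, push Y → (s2, 1011, Y#)
  read 1, top Y: go to s2, push Y → (s2, 011, Y#)
  read 0, top Y: go to s0, push Y → (s0, 11, Y#)
  read 1, top Y: go to s1, push ε → (s1, 1, #)
  read 1, top #: go to s0, push ε → (s0, ε, ε)
All input consumed and the stack is empty.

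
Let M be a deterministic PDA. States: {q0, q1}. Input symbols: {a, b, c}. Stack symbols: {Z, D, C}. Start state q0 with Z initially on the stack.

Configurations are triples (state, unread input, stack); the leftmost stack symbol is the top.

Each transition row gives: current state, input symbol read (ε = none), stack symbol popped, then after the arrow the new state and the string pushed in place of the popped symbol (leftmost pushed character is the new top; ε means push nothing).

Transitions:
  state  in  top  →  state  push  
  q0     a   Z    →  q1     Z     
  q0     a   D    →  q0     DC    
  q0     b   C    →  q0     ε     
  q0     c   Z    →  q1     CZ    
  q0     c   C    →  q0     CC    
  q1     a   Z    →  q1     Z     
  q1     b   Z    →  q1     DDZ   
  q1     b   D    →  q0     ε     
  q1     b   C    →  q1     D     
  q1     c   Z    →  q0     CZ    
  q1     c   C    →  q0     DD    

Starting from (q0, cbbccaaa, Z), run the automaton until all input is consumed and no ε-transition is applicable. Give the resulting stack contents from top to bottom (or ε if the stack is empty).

DCCCDZ

(q0, cbbccaaa, Z)
  read c, top Z: go to q1, push CZ → (q1, bbccaaa, CZ)
  read b, top C: go to q1, push D → (q1, bccaaa, DZ)
  read b, top D: go to q0, push ε → (q0, ccaaa, Z)
  read c, top Z: go to q1, push CZ → (q1, caaa, CZ)
  read c, top C: go to q0, push DD → (q0, aaa, DDZ)
  read a, top D: go to q0, push DC → (q0, aa, DCDZ)
  read a, top D: go to q0, push DC → (q0, a, DCCDZ)
  read a, top D: go to q0, push DC → (q0, ε, DCCCDZ)
All input consumed in state q0 with stack DCCCDZ.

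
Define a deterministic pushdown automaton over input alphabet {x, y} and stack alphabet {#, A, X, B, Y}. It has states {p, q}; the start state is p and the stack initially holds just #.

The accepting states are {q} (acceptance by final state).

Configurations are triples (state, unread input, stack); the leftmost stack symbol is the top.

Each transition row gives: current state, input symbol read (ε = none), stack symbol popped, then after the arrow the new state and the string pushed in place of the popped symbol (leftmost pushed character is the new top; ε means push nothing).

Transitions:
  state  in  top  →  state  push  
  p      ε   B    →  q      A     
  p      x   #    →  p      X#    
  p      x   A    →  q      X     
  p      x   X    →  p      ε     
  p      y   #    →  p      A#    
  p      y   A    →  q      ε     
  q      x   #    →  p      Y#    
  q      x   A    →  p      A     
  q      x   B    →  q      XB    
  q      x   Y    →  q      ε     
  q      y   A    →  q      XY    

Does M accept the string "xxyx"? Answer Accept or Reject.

Accept

(p, xxyx, #)
  read x, top #: go to p, push X# → (p, xyx, X#)
  read x, top X: go to p, push ε → (p, yx, #)
  read y, top #: go to p, push A# → (p, x, A#)
  read x, top A: go to q, push X → (q, ε, X#)
All input consumed; state q ∈ F.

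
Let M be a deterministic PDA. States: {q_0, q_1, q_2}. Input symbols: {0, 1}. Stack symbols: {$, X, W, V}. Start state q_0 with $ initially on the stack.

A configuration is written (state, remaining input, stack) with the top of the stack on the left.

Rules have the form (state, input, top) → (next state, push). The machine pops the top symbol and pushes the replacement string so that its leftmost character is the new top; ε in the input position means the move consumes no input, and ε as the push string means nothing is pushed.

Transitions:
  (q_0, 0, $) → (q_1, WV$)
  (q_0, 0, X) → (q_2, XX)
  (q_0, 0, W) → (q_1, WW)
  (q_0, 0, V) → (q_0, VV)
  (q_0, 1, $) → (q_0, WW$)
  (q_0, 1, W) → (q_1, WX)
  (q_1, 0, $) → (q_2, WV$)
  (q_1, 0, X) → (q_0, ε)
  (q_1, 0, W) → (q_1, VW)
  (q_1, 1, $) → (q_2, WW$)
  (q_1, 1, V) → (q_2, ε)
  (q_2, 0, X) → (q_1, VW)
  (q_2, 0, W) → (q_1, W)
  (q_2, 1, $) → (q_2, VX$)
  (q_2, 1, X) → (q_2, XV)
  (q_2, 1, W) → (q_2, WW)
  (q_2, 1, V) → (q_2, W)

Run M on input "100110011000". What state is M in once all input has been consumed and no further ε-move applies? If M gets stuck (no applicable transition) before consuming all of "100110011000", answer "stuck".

(q_0, 100110011000, $) ⊢ (q_0, 00110011000, WW$) ⊢ (q_1, 0110011000, WWW$) ⊢ (q_1, 110011000, VWWW$) ⊢ (q_2, 10011000, WWW$) ⊢ (q_2, 0011000, WWWW$) ⊢ (q_1, 011000, WWWW$) ⊢ (q_1, 11000, VWWWW$) ⊢ (q_2, 1000, WWWW$) ⊢ (q_2, 000, WWWWW$) ⊢ (q_1, 00, WWWWW$) ⊢ (q_1, 0, VWWWWW$)
No transition for (q_1, 0, top V); M blocks with input 0 remaining.

stuck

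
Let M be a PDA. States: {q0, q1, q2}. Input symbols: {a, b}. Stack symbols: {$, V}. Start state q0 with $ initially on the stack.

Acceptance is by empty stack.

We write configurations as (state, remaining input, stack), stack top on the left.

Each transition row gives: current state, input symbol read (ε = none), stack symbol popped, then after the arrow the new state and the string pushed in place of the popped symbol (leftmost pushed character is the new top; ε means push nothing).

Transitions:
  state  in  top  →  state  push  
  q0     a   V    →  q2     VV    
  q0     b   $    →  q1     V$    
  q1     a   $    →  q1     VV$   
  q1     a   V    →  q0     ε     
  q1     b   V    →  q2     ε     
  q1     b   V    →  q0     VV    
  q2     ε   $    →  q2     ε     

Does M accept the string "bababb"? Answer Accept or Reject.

One accepting computation: (q0, bababb, $) ⊢ (q1, ababb, V$) ⊢ (q0, babb, $) ⊢ (q1, abb, V$) ⊢ (q0, bb, $) ⊢ (q1, b, V$) ⊢ (q2, ε, $) ⊢ (q2, ε, ε)
All input consumed and the stack is empty.

Accept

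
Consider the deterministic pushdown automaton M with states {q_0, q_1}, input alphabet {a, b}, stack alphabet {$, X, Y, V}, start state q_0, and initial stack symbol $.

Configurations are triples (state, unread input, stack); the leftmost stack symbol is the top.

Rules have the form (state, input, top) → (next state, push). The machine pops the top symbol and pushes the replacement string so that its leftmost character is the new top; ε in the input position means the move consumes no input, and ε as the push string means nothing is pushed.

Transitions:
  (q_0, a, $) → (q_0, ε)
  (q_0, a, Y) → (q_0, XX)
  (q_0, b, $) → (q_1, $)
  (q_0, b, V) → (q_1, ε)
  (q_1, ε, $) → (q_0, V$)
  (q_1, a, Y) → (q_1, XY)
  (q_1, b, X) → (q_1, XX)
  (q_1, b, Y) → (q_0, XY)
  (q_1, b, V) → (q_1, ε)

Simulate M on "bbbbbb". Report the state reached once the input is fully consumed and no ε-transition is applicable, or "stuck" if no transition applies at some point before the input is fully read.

q_0

(q_0, bbbbbb, $)
  read b, top $: go to q_1, push $ → (q_1, bbbbb, $)
  ε-move, top $: go to q_0, push V$ → (q_0, bbbbb, V$)
  read b, top V: go to q_1, push ε → (q_1, bbbb, $)
  ε-move, top $: go to q_0, push V$ → (q_0, bbbb, V$)
  read b, top V: go to q_1, push ε → (q_1, bbb, $)
  ε-move, top $: go to q_0, push V$ → (q_0, bbb, V$)
  read b, top V: go to q_1, push ε → (q_1, bb, $)
  ε-move, top $: go to q_0, push V$ → (q_0, bb, V$)
  read b, top V: go to q_1, push ε → (q_1, b, $)
  ε-move, top $: go to q_0, push V$ → (q_0, b, V$)
  read b, top V: go to q_1, push ε → (q_1, ε, $)
  ε-move, top $: go to q_0, push V$ → (q_0, ε, V$)
All input consumed; M is in state q_0.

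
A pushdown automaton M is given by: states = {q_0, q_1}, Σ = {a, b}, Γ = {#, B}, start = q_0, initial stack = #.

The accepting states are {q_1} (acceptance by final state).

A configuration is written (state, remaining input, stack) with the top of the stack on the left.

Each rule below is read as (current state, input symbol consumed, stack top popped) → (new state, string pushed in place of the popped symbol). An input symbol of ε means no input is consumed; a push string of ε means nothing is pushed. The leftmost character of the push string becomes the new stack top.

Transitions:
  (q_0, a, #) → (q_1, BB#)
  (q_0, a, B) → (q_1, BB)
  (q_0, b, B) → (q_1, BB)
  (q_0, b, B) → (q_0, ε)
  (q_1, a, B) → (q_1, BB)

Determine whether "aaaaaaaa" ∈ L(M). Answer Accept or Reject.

Accept

One accepting computation: (q_0, aaaaaaaa, #) ⊢ (q_1, aaaaaaa, BB#) ⊢ (q_1, aaaaaa, BBB#) ⊢ (q_1, aaaaa, BBBB#) ⊢ (q_1, aaaa, BBBBB#) ⊢ (q_1, aaa, BBBBBB#) ⊢ (q_1, aa, BBBBBBB#) ⊢ (q_1, a, BBBBBBBB#) ⊢ (q_1, ε, BBBBBBBBB#)
All input consumed and state q_1 ∈ F.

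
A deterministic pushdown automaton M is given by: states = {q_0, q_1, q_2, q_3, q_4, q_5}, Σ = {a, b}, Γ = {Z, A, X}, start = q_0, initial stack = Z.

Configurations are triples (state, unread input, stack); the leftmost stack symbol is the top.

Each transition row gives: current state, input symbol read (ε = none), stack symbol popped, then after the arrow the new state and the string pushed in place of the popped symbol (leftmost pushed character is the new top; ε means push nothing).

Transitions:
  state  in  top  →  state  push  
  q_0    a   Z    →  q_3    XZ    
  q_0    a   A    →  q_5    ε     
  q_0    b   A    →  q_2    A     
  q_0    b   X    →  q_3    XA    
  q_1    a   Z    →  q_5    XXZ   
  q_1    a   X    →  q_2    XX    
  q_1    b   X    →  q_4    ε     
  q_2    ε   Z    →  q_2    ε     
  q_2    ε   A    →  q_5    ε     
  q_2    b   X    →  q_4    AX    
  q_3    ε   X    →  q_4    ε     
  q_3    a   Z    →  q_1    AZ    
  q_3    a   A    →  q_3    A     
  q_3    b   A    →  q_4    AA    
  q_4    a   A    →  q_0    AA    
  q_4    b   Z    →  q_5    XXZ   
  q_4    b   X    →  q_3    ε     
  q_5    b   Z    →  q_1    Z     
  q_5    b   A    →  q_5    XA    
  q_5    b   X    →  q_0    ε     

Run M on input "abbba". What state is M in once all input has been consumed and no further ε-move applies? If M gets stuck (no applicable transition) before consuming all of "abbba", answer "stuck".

q_0

(q_0, abbba, Z) ⊢ (q_3, bbba, XZ) ⊢ (q_4, bbba, Z) ⊢ (q_5, bba, XXZ) ⊢ (q_0, ba, XZ) ⊢ (q_3, a, XAZ) ⊢ (q_4, a, AZ) ⊢ (q_0, ε, AAZ)
All input consumed; M is in state q_0.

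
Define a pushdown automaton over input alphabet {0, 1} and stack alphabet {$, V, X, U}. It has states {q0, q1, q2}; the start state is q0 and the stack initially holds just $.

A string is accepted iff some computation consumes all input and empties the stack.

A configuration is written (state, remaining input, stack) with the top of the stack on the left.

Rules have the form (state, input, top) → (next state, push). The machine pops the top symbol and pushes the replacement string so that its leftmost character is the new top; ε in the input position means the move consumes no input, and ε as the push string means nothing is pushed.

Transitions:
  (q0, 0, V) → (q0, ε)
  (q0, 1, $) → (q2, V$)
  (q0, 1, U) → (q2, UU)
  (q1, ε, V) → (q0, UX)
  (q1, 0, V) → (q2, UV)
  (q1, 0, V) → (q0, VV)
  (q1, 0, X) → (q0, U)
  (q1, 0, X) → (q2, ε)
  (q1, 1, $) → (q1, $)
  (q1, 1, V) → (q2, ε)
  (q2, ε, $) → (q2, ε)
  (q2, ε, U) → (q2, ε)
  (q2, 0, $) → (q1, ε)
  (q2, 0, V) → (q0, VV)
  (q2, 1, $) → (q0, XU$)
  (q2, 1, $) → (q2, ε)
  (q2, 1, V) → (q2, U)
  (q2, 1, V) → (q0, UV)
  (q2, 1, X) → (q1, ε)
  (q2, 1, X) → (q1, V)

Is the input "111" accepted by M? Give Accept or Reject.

Accept

One accepting computation: (q0, 111, $) ⊢ (q2, 11, V$) ⊢ (q2, 1, U$) ⊢ (q2, 1, $) ⊢ (q2, ε, ε)
All input consumed and the stack is empty.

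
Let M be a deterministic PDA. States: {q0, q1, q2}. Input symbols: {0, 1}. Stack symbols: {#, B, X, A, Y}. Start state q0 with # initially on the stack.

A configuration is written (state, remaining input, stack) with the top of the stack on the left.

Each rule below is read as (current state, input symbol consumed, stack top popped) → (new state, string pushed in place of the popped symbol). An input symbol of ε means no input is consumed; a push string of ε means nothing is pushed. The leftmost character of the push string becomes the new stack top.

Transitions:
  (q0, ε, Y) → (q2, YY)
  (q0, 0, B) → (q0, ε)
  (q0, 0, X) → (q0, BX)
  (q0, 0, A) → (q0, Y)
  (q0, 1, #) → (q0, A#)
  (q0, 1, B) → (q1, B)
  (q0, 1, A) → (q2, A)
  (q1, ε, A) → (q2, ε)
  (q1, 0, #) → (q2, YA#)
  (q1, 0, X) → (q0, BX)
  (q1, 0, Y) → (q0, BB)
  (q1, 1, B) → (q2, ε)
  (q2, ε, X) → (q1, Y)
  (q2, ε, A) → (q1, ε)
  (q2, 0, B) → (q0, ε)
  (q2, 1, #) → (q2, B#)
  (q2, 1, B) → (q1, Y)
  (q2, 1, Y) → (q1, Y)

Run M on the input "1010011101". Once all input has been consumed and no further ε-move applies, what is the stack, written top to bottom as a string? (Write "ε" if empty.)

(q0, 1010011101, #) ⊢ (q0, 010011101, A#) ⊢ (q0, 10011101, Y#) ⊢ (q2, 10011101, YY#) ⊢ (q1, 0011101, YY#) ⊢ (q0, 011101, BBY#) ⊢ (q0, 11101, BY#) ⊢ (q1, 1101, BY#) ⊢ (q2, 101, Y#) ⊢ (q1, 01, Y#) ⊢ (q0, 1, BB#) ⊢ (q1, ε, BB#)
All input consumed in state q1 with stack BB#.

BB#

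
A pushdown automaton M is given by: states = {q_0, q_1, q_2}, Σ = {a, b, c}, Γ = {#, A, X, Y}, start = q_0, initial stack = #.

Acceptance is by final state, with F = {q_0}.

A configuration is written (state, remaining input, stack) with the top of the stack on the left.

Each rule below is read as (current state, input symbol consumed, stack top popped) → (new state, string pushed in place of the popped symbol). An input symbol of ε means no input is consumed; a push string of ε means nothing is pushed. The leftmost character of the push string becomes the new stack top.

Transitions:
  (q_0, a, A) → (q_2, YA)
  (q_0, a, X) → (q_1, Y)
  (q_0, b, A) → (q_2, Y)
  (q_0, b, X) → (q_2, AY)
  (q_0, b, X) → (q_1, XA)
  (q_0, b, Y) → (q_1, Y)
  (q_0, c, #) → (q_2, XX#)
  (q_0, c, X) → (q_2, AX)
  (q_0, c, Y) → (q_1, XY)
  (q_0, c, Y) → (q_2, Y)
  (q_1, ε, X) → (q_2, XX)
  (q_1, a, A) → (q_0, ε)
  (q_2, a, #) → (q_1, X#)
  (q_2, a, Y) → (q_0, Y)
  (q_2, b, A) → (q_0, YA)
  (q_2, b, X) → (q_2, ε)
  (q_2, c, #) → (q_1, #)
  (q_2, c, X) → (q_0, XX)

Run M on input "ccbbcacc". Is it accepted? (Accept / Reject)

One accepting computation: (q_0, ccbbcacc, #) ⊢ (q_2, cbbcacc, XX#) ⊢ (q_0, bbcacc, XXX#) ⊢ (q_2, bcacc, AYXX#) ⊢ (q_0, cacc, YAYXX#) ⊢ (q_2, acc, YAYXX#) ⊢ (q_0, cc, YAYXX#) ⊢ (q_1, c, XYAYXX#) ⊢ (q_2, c, XXYAYXX#) ⊢ (q_0, ε, XXXYAYXX#)
All input consumed and state q_0 ∈ F.

Accept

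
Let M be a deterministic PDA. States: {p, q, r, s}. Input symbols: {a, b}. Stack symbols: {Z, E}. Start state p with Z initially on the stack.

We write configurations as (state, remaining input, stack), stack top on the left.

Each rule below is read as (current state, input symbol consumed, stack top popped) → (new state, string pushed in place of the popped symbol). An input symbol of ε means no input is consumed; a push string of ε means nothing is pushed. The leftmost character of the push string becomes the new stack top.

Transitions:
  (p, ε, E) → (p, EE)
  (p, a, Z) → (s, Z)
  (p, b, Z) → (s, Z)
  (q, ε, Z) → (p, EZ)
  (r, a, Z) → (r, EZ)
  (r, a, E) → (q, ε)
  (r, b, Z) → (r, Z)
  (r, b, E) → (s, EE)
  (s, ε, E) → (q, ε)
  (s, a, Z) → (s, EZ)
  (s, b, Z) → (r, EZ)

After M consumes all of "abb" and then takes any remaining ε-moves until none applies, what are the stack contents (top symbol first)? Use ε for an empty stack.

EZ

(p, abb, Z)
  read a, top Z: go to s, push Z → (s, bb, Z)
  read b, top Z: go to r, push EZ → (r, b, EZ)
  read b, top E: go to s, push EE → (s, ε, EEZ)
  ε-move, top E: go to q, push ε → (q, ε, EZ)
All input consumed in state q with stack EZ.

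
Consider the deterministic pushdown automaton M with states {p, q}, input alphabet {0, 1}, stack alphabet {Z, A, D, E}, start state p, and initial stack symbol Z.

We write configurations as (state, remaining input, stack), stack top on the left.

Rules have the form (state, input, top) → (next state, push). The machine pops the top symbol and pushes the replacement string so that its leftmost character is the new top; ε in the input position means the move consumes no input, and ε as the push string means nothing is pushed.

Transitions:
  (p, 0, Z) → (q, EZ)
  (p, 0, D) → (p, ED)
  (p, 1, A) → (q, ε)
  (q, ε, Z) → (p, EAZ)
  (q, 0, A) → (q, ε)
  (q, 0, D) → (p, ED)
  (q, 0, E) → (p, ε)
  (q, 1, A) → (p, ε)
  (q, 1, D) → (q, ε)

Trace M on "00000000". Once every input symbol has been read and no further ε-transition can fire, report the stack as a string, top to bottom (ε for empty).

Z

(p, 00000000, Z) ⊢ (q, 0000000, EZ) ⊢ (p, 000000, Z) ⊢ (q, 00000, EZ) ⊢ (p, 0000, Z) ⊢ (q, 000, EZ) ⊢ (p, 00, Z) ⊢ (q, 0, EZ) ⊢ (p, ε, Z)
All input consumed in state p with stack Z.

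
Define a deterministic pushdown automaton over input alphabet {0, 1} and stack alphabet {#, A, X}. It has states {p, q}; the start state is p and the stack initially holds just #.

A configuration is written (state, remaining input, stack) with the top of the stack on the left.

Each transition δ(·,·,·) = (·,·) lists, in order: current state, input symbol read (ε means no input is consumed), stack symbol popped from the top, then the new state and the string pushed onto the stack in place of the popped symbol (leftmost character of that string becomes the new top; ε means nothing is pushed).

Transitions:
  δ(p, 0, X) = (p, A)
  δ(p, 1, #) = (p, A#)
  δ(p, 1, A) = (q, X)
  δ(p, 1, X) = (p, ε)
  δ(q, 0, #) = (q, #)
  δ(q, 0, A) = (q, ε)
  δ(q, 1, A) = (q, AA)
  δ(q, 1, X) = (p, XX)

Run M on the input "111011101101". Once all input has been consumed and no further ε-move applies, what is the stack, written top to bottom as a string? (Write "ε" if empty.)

(p, 111011101101, #) ⊢ (p, 11011101101, A#) ⊢ (q, 1011101101, X#) ⊢ (p, 011101101, XX#) ⊢ (p, 11101101, AX#) ⊢ (q, 1101101, XX#) ⊢ (p, 101101, XXX#) ⊢ (p, 01101, XX#) ⊢ (p, 1101, AX#) ⊢ (q, 101, XX#) ⊢ (p, 01, XXX#) ⊢ (p, 1, AXX#) ⊢ (q, ε, XXX#)
All input consumed in state q with stack XXX#.

XXX#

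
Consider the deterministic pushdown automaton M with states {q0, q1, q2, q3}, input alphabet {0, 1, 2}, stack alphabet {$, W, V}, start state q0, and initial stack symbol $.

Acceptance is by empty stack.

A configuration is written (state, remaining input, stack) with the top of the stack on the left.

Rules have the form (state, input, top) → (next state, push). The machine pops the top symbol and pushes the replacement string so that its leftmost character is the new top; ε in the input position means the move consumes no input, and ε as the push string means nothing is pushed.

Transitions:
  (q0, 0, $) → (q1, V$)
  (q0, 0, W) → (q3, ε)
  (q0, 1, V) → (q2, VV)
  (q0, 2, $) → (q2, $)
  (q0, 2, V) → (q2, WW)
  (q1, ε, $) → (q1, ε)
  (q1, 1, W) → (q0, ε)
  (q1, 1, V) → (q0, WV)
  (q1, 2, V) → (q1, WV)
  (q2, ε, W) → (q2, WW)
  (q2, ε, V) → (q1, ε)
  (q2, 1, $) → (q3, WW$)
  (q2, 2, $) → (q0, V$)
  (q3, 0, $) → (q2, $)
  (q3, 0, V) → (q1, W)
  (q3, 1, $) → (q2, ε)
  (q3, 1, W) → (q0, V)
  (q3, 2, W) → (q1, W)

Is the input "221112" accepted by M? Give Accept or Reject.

Reject

(q0, 221112, $) ⊢ (q2, 21112, $) ⊢ (q0, 1112, V$) ⊢ (q2, 112, VV$) ⊢ (q1, 112, V$) ⊢ (q0, 12, WV$)
No transition applies at (q0, 12, WV$); input not fully consumed.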